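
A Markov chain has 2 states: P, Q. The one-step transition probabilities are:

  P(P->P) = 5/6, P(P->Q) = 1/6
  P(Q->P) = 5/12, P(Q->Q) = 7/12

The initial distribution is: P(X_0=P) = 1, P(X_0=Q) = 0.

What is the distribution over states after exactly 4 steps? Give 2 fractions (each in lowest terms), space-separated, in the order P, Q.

Propagating the distribution step by step (d_{t+1} = d_t * P):
d_0 = (P=1, Q=0)
  d_1[P] = 1*5/6 + 0*5/12 = 5/6
  d_1[Q] = 1*1/6 + 0*7/12 = 1/6
d_1 = (P=5/6, Q=1/6)
  d_2[P] = 5/6*5/6 + 1/6*5/12 = 55/72
  d_2[Q] = 5/6*1/6 + 1/6*7/12 = 17/72
d_2 = (P=55/72, Q=17/72)
  d_3[P] = 55/72*5/6 + 17/72*5/12 = 635/864
  d_3[Q] = 55/72*1/6 + 17/72*7/12 = 229/864
d_3 = (P=635/864, Q=229/864)
  d_4[P] = 635/864*5/6 + 229/864*5/12 = 7495/10368
  d_4[Q] = 635/864*1/6 + 229/864*7/12 = 2873/10368
d_4 = (P=7495/10368, Q=2873/10368)

Answer: 7495/10368 2873/10368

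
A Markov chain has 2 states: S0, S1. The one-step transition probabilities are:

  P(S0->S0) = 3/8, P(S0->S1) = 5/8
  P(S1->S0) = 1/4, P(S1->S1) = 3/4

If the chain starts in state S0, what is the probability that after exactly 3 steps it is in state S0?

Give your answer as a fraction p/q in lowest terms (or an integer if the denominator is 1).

Computing P^3 by repeated multiplication:
P^1 =
  S0: [3/8, 5/8]
  S1: [1/4, 3/4]
P^2 =
  S0: [19/64, 45/64]
  S1: [9/32, 23/32]
P^3 =
  S0: [147/512, 365/512]
  S1: [73/256, 183/256]

(P^3)[S0 -> S0] = 147/512

Answer: 147/512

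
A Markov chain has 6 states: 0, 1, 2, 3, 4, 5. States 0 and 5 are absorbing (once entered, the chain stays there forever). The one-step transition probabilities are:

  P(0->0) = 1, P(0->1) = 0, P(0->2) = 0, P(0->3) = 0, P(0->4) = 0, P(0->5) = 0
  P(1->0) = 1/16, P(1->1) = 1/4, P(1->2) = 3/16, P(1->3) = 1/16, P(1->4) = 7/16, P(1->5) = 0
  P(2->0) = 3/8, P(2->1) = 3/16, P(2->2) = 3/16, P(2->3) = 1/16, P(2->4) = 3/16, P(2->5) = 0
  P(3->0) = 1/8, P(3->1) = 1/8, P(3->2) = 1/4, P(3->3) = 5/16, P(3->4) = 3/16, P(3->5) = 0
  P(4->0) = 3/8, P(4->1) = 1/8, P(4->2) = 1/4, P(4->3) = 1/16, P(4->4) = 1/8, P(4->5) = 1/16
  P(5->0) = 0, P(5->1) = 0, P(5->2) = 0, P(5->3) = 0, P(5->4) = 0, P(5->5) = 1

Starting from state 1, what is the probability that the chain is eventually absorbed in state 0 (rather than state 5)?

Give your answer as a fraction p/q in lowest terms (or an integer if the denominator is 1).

Answer: 14365/15497

Derivation:
Let a_i = P(absorbed in 0 | start in state i).
Boundary conditions: a_0 = 1, a_5 = 0.
For each transient state i, a_i = sum_j P(i->j) * a_j:
  a_1 = 1/16*a_0 + 1/4*a_1 + 3/16*a_2 + 1/16*a_3 + 7/16*a_4 + 0*a_5
  a_2 = 3/8*a_0 + 3/16*a_1 + 3/16*a_2 + 1/16*a_3 + 3/16*a_4 + 0*a_5
  a_3 = 1/8*a_0 + 1/8*a_1 + 1/4*a_2 + 5/16*a_3 + 3/16*a_4 + 0*a_5
  a_4 = 3/8*a_0 + 1/8*a_1 + 1/4*a_2 + 1/16*a_3 + 1/8*a_4 + 1/16*a_5

Substituting a_0 = 1 and a_5 = 0, rearrange to (I - Q) a = r where r[i] = P(i -> 0):
  [3/4, -3/16, -1/16, -7/16] . (a_1, a_2, a_3, a_4) = 1/16
  [-3/16, 13/16, -1/16, -3/16] . (a_1, a_2, a_3, a_4) = 3/8
  [-1/8, -1/4, 11/16, -3/16] . (a_1, a_2, a_3, a_4) = 1/8
  [-1/8, -1/4, -1/16, 7/8] . (a_1, a_2, a_3, a_4) = 3/8

Solving yields:
  a_1 = 14365/15497
  a_2 = 14817/15497
  a_3 = 14628/15497
  a_4 = 13972/15497

Starting state is 1, so the absorption probability is a_1 = 14365/15497.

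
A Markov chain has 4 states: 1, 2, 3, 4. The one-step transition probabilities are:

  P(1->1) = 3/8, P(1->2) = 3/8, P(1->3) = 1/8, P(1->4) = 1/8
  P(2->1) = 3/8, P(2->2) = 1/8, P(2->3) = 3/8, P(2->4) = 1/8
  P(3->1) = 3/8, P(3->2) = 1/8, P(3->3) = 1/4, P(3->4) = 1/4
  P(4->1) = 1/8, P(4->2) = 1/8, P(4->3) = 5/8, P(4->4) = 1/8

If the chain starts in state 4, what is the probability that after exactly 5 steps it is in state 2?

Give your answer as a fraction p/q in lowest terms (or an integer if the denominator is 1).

Answer: 1709/8192

Derivation:
Computing P^5 by repeated multiplication:
P^1 =
  1: [3/8, 3/8, 1/8, 1/8]
  2: [3/8, 1/8, 3/8, 1/8]
  3: [3/8, 1/8, 1/4, 1/4]
  4: [1/8, 1/8, 5/8, 1/8]
P^2 =
  1: [11/32, 7/32, 19/64, 9/64]
  2: [11/32, 7/32, 17/64, 11/64]
  3: [5/16, 7/32, 5/16, 5/32]
  4: [11/32, 5/32, 19/64, 13/64]
P^3 =
  1: [87/256, 27/128, 147/512, 83/512]
  2: [85/256, 27/128, 153/512, 81/512]
  3: [43/128, 13/64, 19/64, 21/128]
  4: [83/256, 27/128, 155/512, 83/512]
P^4 =
  1: [685/2048, 215/1024, 1207/4096, 659/4096]
  2: [687/2048, 213/1024, 1205/4096, 665/4096]
  3: [171/512, 107/512, 151/512, 83/512]
  4: [685/2048, 211/1024, 1215/4096, 667/4096]
P^5 =
  1: [5485/16384, 1709/8192, 9659/32768, 5303/32768]
  2: [5479/16384, 1711/8192, 9665/32768, 5301/32768]
  3: [685/2048, 427/2048, 1209/4096, 663/4096]
  4: [5477/16384, 1709/8192, 9667/32768, 5311/32768]

(P^5)[4 -> 2] = 1709/8192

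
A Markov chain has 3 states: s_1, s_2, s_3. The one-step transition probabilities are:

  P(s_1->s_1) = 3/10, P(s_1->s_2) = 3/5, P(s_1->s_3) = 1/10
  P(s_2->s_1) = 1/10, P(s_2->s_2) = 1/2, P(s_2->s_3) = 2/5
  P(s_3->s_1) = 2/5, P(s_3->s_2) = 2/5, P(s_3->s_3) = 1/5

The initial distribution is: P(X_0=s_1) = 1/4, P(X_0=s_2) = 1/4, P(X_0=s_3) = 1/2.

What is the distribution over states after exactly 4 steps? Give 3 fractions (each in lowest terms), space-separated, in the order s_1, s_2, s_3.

Propagating the distribution step by step (d_{t+1} = d_t * P):
d_0 = (s_1=1/4, s_2=1/4, s_3=1/2)
  d_1[s_1] = 1/4*3/10 + 1/4*1/10 + 1/2*2/5 = 3/10
  d_1[s_2] = 1/4*3/5 + 1/4*1/2 + 1/2*2/5 = 19/40
  d_1[s_3] = 1/4*1/10 + 1/4*2/5 + 1/2*1/5 = 9/40
d_1 = (s_1=3/10, s_2=19/40, s_3=9/40)
  d_2[s_1] = 3/10*3/10 + 19/40*1/10 + 9/40*2/5 = 91/400
  d_2[s_2] = 3/10*3/5 + 19/40*1/2 + 9/40*2/5 = 203/400
  d_2[s_3] = 3/10*1/10 + 19/40*2/5 + 9/40*1/5 = 53/200
d_2 = (s_1=91/400, s_2=203/400, s_3=53/200)
  d_3[s_1] = 91/400*3/10 + 203/400*1/10 + 53/200*2/5 = 9/40
  d_3[s_2] = 91/400*3/5 + 203/400*1/2 + 53/200*2/5 = 397/800
  d_3[s_3] = 91/400*1/10 + 203/400*2/5 + 53/200*1/5 = 223/800
d_3 = (s_1=9/40, s_2=397/800, s_3=223/800)
  d_4[s_1] = 9/40*3/10 + 397/800*1/10 + 223/800*2/5 = 1829/8000
  d_4[s_2] = 9/40*3/5 + 397/800*1/2 + 223/800*2/5 = 3957/8000
  d_4[s_3] = 9/40*1/10 + 397/800*2/5 + 223/800*1/5 = 1107/4000
d_4 = (s_1=1829/8000, s_2=3957/8000, s_3=1107/4000)

Answer: 1829/8000 3957/8000 1107/4000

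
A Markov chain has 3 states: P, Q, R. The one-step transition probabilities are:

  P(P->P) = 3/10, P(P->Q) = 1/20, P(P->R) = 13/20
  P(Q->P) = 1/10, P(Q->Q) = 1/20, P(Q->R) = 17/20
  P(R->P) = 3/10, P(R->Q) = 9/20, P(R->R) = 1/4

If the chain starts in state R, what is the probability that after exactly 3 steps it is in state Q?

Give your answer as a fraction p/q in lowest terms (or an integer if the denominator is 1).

Computing P^3 by repeated multiplication:
P^1 =
  P: [3/10, 1/20, 13/20]
  Q: [1/10, 1/20, 17/20]
  R: [3/10, 9/20, 1/4]
P^2 =
  P: [29/100, 31/100, 2/5]
  Q: [29/100, 39/100, 8/25]
  R: [21/100, 3/20, 16/25]
P^3 =
  P: [119/500, 21/100, 69/125]
  Q: [111/500, 89/500, 3/5]
  R: [27/100, 153/500, 53/125]

(P^3)[R -> Q] = 153/500

Answer: 153/500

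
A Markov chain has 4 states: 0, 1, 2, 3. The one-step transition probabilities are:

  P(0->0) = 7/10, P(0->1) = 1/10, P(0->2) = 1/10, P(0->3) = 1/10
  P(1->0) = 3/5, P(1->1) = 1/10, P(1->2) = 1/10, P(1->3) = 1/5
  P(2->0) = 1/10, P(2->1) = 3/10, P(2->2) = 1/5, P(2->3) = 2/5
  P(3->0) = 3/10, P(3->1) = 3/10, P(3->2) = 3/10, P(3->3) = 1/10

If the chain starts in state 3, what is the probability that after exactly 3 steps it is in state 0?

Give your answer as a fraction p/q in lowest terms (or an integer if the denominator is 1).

Computing P^3 by repeated multiplication:
P^1 =
  0: [7/10, 1/10, 1/10, 1/10]
  1: [3/5, 1/10, 1/10, 1/5]
  2: [1/10, 3/10, 1/5, 2/5]
  3: [3/10, 3/10, 3/10, 1/10]
P^2 =
  0: [59/100, 7/50, 13/100, 7/50]
  1: [11/20, 4/25, 3/20, 7/50]
  2: [39/100, 11/50, 1/5, 19/100]
  3: [9/20, 9/50, 3/20, 11/50]
P^3 =
  0: [69/125, 77/500, 141/1000, 153/1000]
  1: [269/500, 79/500, 143/1000, 161/1000]
  2: [241/500, 89/500, 79/500, 91/500]
  3: [63/125, 87/500, 159/1000, 163/1000]

(P^3)[3 -> 0] = 63/125

Answer: 63/125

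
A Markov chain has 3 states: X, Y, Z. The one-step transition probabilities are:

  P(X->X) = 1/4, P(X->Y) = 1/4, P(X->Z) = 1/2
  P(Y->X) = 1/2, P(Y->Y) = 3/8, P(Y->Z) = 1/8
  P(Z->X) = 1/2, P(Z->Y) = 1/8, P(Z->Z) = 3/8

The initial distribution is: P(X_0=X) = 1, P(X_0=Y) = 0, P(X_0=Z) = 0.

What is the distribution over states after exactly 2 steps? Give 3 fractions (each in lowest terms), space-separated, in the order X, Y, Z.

Answer: 7/16 7/32 11/32

Derivation:
Propagating the distribution step by step (d_{t+1} = d_t * P):
d_0 = (X=1, Y=0, Z=0)
  d_1[X] = 1*1/4 + 0*1/2 + 0*1/2 = 1/4
  d_1[Y] = 1*1/4 + 0*3/8 + 0*1/8 = 1/4
  d_1[Z] = 1*1/2 + 0*1/8 + 0*3/8 = 1/2
d_1 = (X=1/4, Y=1/4, Z=1/2)
  d_2[X] = 1/4*1/4 + 1/4*1/2 + 1/2*1/2 = 7/16
  d_2[Y] = 1/4*1/4 + 1/4*3/8 + 1/2*1/8 = 7/32
  d_2[Z] = 1/4*1/2 + 1/4*1/8 + 1/2*3/8 = 11/32
d_2 = (X=7/16, Y=7/32, Z=11/32)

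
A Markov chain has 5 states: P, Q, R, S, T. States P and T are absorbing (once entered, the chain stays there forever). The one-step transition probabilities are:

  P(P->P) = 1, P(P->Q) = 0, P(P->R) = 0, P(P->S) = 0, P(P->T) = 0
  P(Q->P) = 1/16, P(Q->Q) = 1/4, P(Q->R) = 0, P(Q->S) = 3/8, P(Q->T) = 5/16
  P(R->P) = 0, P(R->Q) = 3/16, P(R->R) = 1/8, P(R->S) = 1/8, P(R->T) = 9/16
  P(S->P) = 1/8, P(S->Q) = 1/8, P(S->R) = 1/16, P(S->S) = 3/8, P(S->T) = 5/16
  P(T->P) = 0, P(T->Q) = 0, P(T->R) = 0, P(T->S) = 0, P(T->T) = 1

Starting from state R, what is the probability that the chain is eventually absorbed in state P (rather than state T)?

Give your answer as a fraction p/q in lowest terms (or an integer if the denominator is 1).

Let a_i = P(absorbed in P | start in state i).
Boundary conditions: a_P = 1, a_T = 0.
For each transient state i, a_i = sum_j P(i->j) * a_j:
  a_Q = 1/16*a_P + 1/4*a_Q + 0*a_R + 3/8*a_S + 5/16*a_T
  a_R = 0*a_P + 3/16*a_Q + 1/8*a_R + 1/8*a_S + 9/16*a_T
  a_S = 1/8*a_P + 1/8*a_Q + 1/16*a_R + 3/8*a_S + 5/16*a_T

Substituting a_P = 1 and a_T = 0, rearrange to (I - Q) a = r where r[i] = P(i -> P):
  [3/4, 0, -3/8] . (a_Q, a_R, a_S) = 1/16
  [-3/16, 7/8, -1/8] . (a_Q, a_R, a_S) = 0
  [-1/8, -1/16, 5/8] . (a_Q, a_R, a_S) = 1/8

Solving yields:
  a_Q = 51/245
  a_R = 59/735
  a_S = 367/1470

Starting state is R, so the absorption probability is a_R = 59/735.

Answer: 59/735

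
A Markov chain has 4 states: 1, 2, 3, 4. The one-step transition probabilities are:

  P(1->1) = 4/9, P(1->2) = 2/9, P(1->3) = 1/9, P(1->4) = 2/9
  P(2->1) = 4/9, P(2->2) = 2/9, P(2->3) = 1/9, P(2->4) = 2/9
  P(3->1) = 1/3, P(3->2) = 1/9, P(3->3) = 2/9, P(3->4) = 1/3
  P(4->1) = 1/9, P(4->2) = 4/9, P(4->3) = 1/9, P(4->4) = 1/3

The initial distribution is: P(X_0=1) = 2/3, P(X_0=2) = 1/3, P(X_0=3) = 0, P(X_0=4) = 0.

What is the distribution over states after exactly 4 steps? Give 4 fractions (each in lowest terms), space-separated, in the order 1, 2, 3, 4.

Answer: 2246/6561 1753/6561 820/6561 1742/6561

Derivation:
Propagating the distribution step by step (d_{t+1} = d_t * P):
d_0 = (1=2/3, 2=1/3, 3=0, 4=0)
  d_1[1] = 2/3*4/9 + 1/3*4/9 + 0*1/3 + 0*1/9 = 4/9
  d_1[2] = 2/3*2/9 + 1/3*2/9 + 0*1/9 + 0*4/9 = 2/9
  d_1[3] = 2/3*1/9 + 1/3*1/9 + 0*2/9 + 0*1/9 = 1/9
  d_1[4] = 2/3*2/9 + 1/3*2/9 + 0*1/3 + 0*1/3 = 2/9
d_1 = (1=4/9, 2=2/9, 3=1/9, 4=2/9)
  d_2[1] = 4/9*4/9 + 2/9*4/9 + 1/9*1/3 + 2/9*1/9 = 29/81
  d_2[2] = 4/9*2/9 + 2/9*2/9 + 1/9*1/9 + 2/9*4/9 = 7/27
  d_2[3] = 4/9*1/9 + 2/9*1/9 + 1/9*2/9 + 2/9*1/9 = 10/81
  d_2[4] = 4/9*2/9 + 2/9*2/9 + 1/9*1/3 + 2/9*1/3 = 7/27
d_2 = (1=29/81, 2=7/27, 3=10/81, 4=7/27)
  d_3[1] = 29/81*4/9 + 7/27*4/9 + 10/81*1/3 + 7/27*1/9 = 251/729
  d_3[2] = 29/81*2/9 + 7/27*2/9 + 10/81*1/9 + 7/27*4/9 = 194/729
  d_3[3] = 29/81*1/9 + 7/27*1/9 + 10/81*2/9 + 7/27*1/9 = 91/729
  d_3[4] = 29/81*2/9 + 7/27*2/9 + 10/81*1/3 + 7/27*1/3 = 193/729
d_3 = (1=251/729, 2=194/729, 3=91/729, 4=193/729)
  d_4[1] = 251/729*4/9 + 194/729*4/9 + 91/729*1/3 + 193/729*1/9 = 2246/6561
  d_4[2] = 251/729*2/9 + 194/729*2/9 + 91/729*1/9 + 193/729*4/9 = 1753/6561
  d_4[3] = 251/729*1/9 + 194/729*1/9 + 91/729*2/9 + 193/729*1/9 = 820/6561
  d_4[4] = 251/729*2/9 + 194/729*2/9 + 91/729*1/3 + 193/729*1/3 = 1742/6561
d_4 = (1=2246/6561, 2=1753/6561, 3=820/6561, 4=1742/6561)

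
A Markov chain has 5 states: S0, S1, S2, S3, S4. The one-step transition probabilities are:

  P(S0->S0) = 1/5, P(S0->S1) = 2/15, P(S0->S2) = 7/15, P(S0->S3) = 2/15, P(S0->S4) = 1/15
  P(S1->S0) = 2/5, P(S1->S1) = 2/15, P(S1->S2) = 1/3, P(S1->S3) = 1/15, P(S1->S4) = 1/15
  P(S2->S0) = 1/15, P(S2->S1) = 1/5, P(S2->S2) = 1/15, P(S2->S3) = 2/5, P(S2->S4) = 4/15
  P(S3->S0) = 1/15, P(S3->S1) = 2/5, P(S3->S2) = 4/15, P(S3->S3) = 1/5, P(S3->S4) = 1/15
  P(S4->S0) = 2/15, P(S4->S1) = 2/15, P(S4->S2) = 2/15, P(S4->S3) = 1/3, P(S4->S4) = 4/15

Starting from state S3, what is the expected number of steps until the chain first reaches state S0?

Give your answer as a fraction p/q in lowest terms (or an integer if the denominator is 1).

Let h_i = expected steps to first reach S0 from state i.
Boundary: h_S0 = 0.
First-step equations for the other states:
  h_S1 = 1 + 2/5*h_S0 + 2/15*h_S1 + 1/3*h_S2 + 1/15*h_S3 + 1/15*h_S4
  h_S2 = 1 + 1/15*h_S0 + 1/5*h_S1 + 1/15*h_S2 + 2/5*h_S3 + 4/15*h_S4
  h_S3 = 1 + 1/15*h_S0 + 2/5*h_S1 + 4/15*h_S2 + 1/5*h_S3 + 1/15*h_S4
  h_S4 = 1 + 2/15*h_S0 + 2/15*h_S1 + 2/15*h_S2 + 1/3*h_S3 + 4/15*h_S4

Substituting h_S0 = 0 and rearranging gives the linear system (I - Q) h = 1:
  [13/15, -1/3, -1/15, -1/15] . (h_S1, h_S2, h_S3, h_S4) = 1
  [-1/5, 14/15, -2/5, -4/15] . (h_S1, h_S2, h_S3, h_S4) = 1
  [-2/5, -4/15, 4/5, -1/15] . (h_S1, h_S2, h_S3, h_S4) = 1
  [-2/15, -2/15, -1/3, 11/15] . (h_S1, h_S2, h_S3, h_S4) = 1

Solving yields:
  h_S1 = 15765/3409
  h_S2 = 22245/3409
  h_S3 = 21330/3409
  h_S4 = 21255/3409

Starting state is S3, so the expected hitting time is h_S3 = 21330/3409.

Answer: 21330/3409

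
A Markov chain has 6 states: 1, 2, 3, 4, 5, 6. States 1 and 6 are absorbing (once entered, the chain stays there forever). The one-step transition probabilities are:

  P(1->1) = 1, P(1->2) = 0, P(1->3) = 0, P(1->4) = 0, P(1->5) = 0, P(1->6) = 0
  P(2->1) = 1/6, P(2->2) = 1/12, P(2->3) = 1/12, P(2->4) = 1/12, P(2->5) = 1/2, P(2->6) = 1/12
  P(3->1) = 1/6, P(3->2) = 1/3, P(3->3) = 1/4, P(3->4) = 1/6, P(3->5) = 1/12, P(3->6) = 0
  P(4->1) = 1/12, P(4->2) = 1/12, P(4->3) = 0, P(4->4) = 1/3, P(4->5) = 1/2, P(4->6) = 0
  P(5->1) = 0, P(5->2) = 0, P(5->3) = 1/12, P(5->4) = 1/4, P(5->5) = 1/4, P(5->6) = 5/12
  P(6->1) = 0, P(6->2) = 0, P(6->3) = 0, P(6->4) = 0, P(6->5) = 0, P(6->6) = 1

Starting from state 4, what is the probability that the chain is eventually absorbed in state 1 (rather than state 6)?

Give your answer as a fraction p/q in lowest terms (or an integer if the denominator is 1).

Answer: 1190/4419

Derivation:
Let a_i = P(absorbed in 1 | start in state i).
Boundary conditions: a_1 = 1, a_6 = 0.
For each transient state i, a_i = sum_j P(i->j) * a_j:
  a_2 = 1/6*a_1 + 1/12*a_2 + 1/12*a_3 + 1/12*a_4 + 1/2*a_5 + 1/12*a_6
  a_3 = 1/6*a_1 + 1/3*a_2 + 1/4*a_3 + 1/6*a_4 + 1/12*a_5 + 0*a_6
  a_4 = 1/12*a_1 + 1/12*a_2 + 0*a_3 + 1/3*a_4 + 1/2*a_5 + 0*a_6
  a_5 = 0*a_1 + 0*a_2 + 1/12*a_3 + 1/4*a_4 + 1/4*a_5 + 5/12*a_6

Substituting a_1 = 1 and a_6 = 0, rearrange to (I - Q) a = r where r[i] = P(i -> 1):
  [11/12, -1/12, -1/12, -1/2] . (a_2, a_3, a_4, a_5) = 1/6
  [-1/3, 3/4, -1/6, -1/12] . (a_2, a_3, a_4, a_5) = 1/6
  [-1/12, 0, 2/3, -1/2] . (a_2, a_3, a_4, a_5) = 1/12
  [0, -1/12, -1/4, 3/4] . (a_2, a_3, a_4, a_5) = 0

Solving yields:
  a_2 = 1423/4419
  a_3 = 649/1473
  a_4 = 1190/4419
  a_5 = 613/4419

Starting state is 4, so the absorption probability is a_4 = 1190/4419.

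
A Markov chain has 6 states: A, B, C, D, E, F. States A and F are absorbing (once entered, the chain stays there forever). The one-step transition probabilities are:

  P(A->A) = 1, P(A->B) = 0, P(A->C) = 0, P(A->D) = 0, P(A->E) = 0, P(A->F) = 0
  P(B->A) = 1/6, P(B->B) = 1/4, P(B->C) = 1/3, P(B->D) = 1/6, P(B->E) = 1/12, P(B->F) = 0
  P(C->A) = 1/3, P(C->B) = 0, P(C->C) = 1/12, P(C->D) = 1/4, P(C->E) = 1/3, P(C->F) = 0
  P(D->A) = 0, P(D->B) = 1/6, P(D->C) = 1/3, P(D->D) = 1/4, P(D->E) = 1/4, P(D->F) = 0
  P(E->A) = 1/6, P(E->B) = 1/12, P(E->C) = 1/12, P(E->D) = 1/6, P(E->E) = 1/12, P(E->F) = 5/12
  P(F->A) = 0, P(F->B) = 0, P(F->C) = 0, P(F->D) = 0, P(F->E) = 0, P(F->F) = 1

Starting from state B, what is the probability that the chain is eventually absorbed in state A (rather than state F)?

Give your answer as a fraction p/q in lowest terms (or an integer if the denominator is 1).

Let a_i = P(absorbed in A | start in state i).
Boundary conditions: a_A = 1, a_F = 0.
For each transient state i, a_i = sum_j P(i->j) * a_j:
  a_B = 1/6*a_A + 1/4*a_B + 1/3*a_C + 1/6*a_D + 1/12*a_E + 0*a_F
  a_C = 1/3*a_A + 0*a_B + 1/12*a_C + 1/4*a_D + 1/3*a_E + 0*a_F
  a_D = 0*a_A + 1/6*a_B + 1/3*a_C + 1/4*a_D + 1/4*a_E + 0*a_F
  a_E = 1/6*a_A + 1/12*a_B + 1/12*a_C + 1/6*a_D + 1/12*a_E + 5/12*a_F

Substituting a_A = 1 and a_F = 0, rearrange to (I - Q) a = r where r[i] = P(i -> A):
  [3/4, -1/3, -1/6, -1/12] . (a_B, a_C, a_D, a_E) = 1/6
  [0, 11/12, -1/4, -1/3] . (a_B, a_C, a_D, a_E) = 1/3
  [-1/6, -1/3, 3/4, -1/4] . (a_B, a_C, a_D, a_E) = 0
  [-1/12, -1/12, -1/6, 11/12] . (a_B, a_C, a_D, a_E) = 1/6

Solving yields:
  a_B = 858/1223
  a_C = 828/1223
  a_D = 728/1223
  a_E = 508/1223

Starting state is B, so the absorption probability is a_B = 858/1223.

Answer: 858/1223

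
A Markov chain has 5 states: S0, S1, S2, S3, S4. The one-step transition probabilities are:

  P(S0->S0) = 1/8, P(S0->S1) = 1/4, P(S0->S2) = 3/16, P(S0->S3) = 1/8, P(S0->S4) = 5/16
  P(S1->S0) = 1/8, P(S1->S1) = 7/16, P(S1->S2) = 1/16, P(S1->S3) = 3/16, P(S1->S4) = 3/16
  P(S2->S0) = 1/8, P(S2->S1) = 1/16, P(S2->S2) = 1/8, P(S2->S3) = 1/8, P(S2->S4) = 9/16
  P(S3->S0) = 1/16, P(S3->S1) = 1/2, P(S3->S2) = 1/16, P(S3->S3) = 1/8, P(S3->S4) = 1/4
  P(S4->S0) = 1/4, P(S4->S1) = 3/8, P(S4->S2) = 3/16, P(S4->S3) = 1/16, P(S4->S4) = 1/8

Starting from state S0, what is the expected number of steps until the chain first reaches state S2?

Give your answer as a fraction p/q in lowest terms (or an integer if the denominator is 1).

Let h_i = expected steps to first reach S2 from state i.
Boundary: h_S2 = 0.
First-step equations for the other states:
  h_S0 = 1 + 1/8*h_S0 + 1/4*h_S1 + 3/16*h_S2 + 1/8*h_S3 + 5/16*h_S4
  h_S1 = 1 + 1/8*h_S0 + 7/16*h_S1 + 1/16*h_S2 + 3/16*h_S3 + 3/16*h_S4
  h_S3 = 1 + 1/16*h_S0 + 1/2*h_S1 + 1/16*h_S2 + 1/8*h_S3 + 1/4*h_S4
  h_S4 = 1 + 1/4*h_S0 + 3/8*h_S1 + 3/16*h_S2 + 1/16*h_S3 + 1/8*h_S4

Substituting h_S2 = 0 and rearranging gives the linear system (I - Q) h = 1:
  [7/8, -1/4, -1/8, -5/16] . (h_S0, h_S1, h_S3, h_S4) = 1
  [-1/8, 9/16, -3/16, -3/16] . (h_S0, h_S1, h_S3, h_S4) = 1
  [-1/16, -1/2, 7/8, -1/4] . (h_S0, h_S1, h_S3, h_S4) = 1
  [-1/4, -3/8, -1/16, 7/8] . (h_S0, h_S1, h_S3, h_S4) = 1

Solving yields:
  h_S0 = 20912/2567
  h_S1 = 24368/2567
  h_S3 = 73136/7701
  h_S4 = 63280/7701

Starting state is S0, so the expected hitting time is h_S0 = 20912/2567.

Answer: 20912/2567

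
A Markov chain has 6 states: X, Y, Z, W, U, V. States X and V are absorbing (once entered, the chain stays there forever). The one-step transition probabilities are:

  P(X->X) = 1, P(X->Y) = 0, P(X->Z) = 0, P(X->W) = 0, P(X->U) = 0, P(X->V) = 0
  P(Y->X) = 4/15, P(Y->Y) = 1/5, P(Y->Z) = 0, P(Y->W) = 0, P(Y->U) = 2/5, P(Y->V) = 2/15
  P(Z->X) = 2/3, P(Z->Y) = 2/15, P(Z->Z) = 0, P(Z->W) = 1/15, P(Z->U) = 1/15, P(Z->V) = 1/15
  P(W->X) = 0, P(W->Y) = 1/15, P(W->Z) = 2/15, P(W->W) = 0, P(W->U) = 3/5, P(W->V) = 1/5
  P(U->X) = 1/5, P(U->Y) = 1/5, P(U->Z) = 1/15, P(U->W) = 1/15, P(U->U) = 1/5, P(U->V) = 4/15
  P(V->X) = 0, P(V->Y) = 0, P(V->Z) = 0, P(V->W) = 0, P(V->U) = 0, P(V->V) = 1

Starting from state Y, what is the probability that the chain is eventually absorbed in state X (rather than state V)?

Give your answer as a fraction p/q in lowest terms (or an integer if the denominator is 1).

Let a_i = P(absorbed in X | start in state i).
Boundary conditions: a_X = 1, a_V = 0.
For each transient state i, a_i = sum_j P(i->j) * a_j:
  a_Y = 4/15*a_X + 1/5*a_Y + 0*a_Z + 0*a_W + 2/5*a_U + 2/15*a_V
  a_Z = 2/3*a_X + 2/15*a_Y + 0*a_Z + 1/15*a_W + 1/15*a_U + 1/15*a_V
  a_W = 0*a_X + 1/15*a_Y + 2/15*a_Z + 0*a_W + 3/5*a_U + 1/5*a_V
  a_U = 1/5*a_X + 1/5*a_Y + 1/15*a_Z + 1/15*a_W + 1/5*a_U + 4/15*a_V

Substituting a_X = 1 and a_V = 0, rearrange to (I - Q) a = r where r[i] = P(i -> X):
  [4/5, 0, 0, -2/5] . (a_Y, a_Z, a_W, a_U) = 4/15
  [-2/15, 1, -1/15, -1/15] . (a_Y, a_Z, a_W, a_U) = 2/3
  [-1/15, -2/15, 1, -3/5] . (a_Y, a_Z, a_W, a_U) = 0
  [-1/5, -1/15, -1/15, 4/5] . (a_Y, a_Z, a_W, a_U) = 1/5

Solving yields:
  a_Y = 7547/12933
  a_Z = 10445/12933
  a_W = 5779/12933
  a_U = 6472/12933

Starting state is Y, so the absorption probability is a_Y = 7547/12933.

Answer: 7547/12933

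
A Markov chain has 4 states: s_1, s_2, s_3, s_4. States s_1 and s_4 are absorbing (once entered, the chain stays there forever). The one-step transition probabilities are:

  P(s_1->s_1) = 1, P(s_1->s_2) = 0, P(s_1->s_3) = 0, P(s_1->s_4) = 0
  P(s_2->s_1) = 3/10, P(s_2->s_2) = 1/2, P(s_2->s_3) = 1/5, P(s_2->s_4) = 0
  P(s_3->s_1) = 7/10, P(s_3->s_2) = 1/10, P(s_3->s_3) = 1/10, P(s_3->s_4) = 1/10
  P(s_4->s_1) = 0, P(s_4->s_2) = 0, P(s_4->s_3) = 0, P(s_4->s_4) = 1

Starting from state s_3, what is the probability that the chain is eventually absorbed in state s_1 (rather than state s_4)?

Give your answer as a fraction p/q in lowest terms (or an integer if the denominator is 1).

Let a_i = P(absorbed in s_1 | start in state i).
Boundary conditions: a_s_1 = 1, a_s_4 = 0.
For each transient state i, a_i = sum_j P(i->j) * a_j:
  a_s_2 = 3/10*a_s_1 + 1/2*a_s_2 + 1/5*a_s_3 + 0*a_s_4
  a_s_3 = 7/10*a_s_1 + 1/10*a_s_2 + 1/10*a_s_3 + 1/10*a_s_4

Substituting a_s_1 = 1 and a_s_4 = 0, rearrange to (I - Q) a = r where r[i] = P(i -> s_1):
  [1/2, -1/5] . (a_s_2, a_s_3) = 3/10
  [-1/10, 9/10] . (a_s_2, a_s_3) = 7/10

Solving yields:
  a_s_2 = 41/43
  a_s_3 = 38/43

Starting state is s_3, so the absorption probability is a_s_3 = 38/43.

Answer: 38/43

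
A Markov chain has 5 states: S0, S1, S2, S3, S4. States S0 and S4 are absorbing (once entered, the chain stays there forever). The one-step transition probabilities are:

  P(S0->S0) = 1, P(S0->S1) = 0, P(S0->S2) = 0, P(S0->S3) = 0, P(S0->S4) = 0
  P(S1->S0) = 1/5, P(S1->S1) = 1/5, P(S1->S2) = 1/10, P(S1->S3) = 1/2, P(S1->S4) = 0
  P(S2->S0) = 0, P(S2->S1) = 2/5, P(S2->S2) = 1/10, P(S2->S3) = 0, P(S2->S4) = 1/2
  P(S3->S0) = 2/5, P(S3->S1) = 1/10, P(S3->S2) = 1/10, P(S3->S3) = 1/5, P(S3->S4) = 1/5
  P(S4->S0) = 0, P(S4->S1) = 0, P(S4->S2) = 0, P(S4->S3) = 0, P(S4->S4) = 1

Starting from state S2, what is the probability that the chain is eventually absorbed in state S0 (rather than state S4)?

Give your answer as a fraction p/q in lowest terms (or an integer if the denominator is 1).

Let a_i = P(absorbed in S0 | start in state i).
Boundary conditions: a_S0 = 1, a_S4 = 0.
For each transient state i, a_i = sum_j P(i->j) * a_j:
  a_S1 = 1/5*a_S0 + 1/5*a_S1 + 1/10*a_S2 + 1/2*a_S3 + 0*a_S4
  a_S2 = 0*a_S0 + 2/5*a_S1 + 1/10*a_S2 + 0*a_S3 + 1/2*a_S4
  a_S3 = 2/5*a_S0 + 1/10*a_S1 + 1/10*a_S2 + 1/5*a_S3 + 1/5*a_S4

Substituting a_S0 = 1 and a_S4 = 0, rearrange to (I - Q) a = r where r[i] = P(i -> S0):
  [4/5, -1/10, -1/2] . (a_S1, a_S2, a_S3) = 1/5
  [-2/5, 9/10, 0] . (a_S1, a_S2, a_S3) = 0
  [-1/10, -1/10, 4/5] . (a_S1, a_S2, a_S3) = 2/5

Solving yields:
  a_S1 = 324/479
  a_S2 = 144/479
  a_S3 = 298/479

Starting state is S2, so the absorption probability is a_S2 = 144/479.

Answer: 144/479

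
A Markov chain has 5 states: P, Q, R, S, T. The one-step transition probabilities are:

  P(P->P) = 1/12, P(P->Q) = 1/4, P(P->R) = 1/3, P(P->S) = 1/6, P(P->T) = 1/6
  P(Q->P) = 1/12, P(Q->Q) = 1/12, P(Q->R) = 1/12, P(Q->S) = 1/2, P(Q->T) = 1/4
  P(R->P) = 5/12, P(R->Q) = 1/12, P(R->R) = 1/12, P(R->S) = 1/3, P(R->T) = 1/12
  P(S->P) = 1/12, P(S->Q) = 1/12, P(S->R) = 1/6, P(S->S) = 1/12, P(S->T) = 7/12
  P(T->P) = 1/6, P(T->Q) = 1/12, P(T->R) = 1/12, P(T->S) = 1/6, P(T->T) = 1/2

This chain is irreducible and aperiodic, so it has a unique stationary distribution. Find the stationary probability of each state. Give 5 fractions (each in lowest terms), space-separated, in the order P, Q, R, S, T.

Answer: 1867/11536 2545/23072 3259/23072 2417/11536 2175/5768

Derivation:
The stationary distribution satisfies pi = pi * P, i.e.:
  pi_P = 1/12*pi_P + 1/12*pi_Q + 5/12*pi_R + 1/12*pi_S + 1/6*pi_T
  pi_Q = 1/4*pi_P + 1/12*pi_Q + 1/12*pi_R + 1/12*pi_S + 1/12*pi_T
  pi_R = 1/3*pi_P + 1/12*pi_Q + 1/12*pi_R + 1/6*pi_S + 1/12*pi_T
  pi_S = 1/6*pi_P + 1/2*pi_Q + 1/3*pi_R + 1/12*pi_S + 1/6*pi_T
  pi_T = 1/6*pi_P + 1/4*pi_Q + 1/12*pi_R + 7/12*pi_S + 1/2*pi_T
with normalization: pi_P + pi_Q + pi_R + pi_S + pi_T = 1.

Using the first 4 balance equations plus normalization, the linear system A*pi = b is:
  [-11/12, 1/12, 5/12, 1/12, 1/6] . pi = 0
  [1/4, -11/12, 1/12, 1/12, 1/12] . pi = 0
  [1/3, 1/12, -11/12, 1/6, 1/12] . pi = 0
  [1/6, 1/2, 1/3, -11/12, 1/6] . pi = 0
  [1, 1, 1, 1, 1] . pi = 1

Solving yields:
  pi_P = 1867/11536
  pi_Q = 2545/23072
  pi_R = 3259/23072
  pi_S = 2417/11536
  pi_T = 2175/5768

Verification (pi * P):
  1867/11536*1/12 + 2545/23072*1/12 + 3259/23072*5/12 + 2417/11536*1/12 + 2175/5768*1/6 = 1867/11536 = pi_P  (ok)
  1867/11536*1/4 + 2545/23072*1/12 + 3259/23072*1/12 + 2417/11536*1/12 + 2175/5768*1/12 = 2545/23072 = pi_Q  (ok)
  1867/11536*1/3 + 2545/23072*1/12 + 3259/23072*1/12 + 2417/11536*1/6 + 2175/5768*1/12 = 3259/23072 = pi_R  (ok)
  1867/11536*1/6 + 2545/23072*1/2 + 3259/23072*1/3 + 2417/11536*1/12 + 2175/5768*1/6 = 2417/11536 = pi_S  (ok)
  1867/11536*1/6 + 2545/23072*1/4 + 3259/23072*1/12 + 2417/11536*7/12 + 2175/5768*1/2 = 2175/5768 = pi_T  (ok)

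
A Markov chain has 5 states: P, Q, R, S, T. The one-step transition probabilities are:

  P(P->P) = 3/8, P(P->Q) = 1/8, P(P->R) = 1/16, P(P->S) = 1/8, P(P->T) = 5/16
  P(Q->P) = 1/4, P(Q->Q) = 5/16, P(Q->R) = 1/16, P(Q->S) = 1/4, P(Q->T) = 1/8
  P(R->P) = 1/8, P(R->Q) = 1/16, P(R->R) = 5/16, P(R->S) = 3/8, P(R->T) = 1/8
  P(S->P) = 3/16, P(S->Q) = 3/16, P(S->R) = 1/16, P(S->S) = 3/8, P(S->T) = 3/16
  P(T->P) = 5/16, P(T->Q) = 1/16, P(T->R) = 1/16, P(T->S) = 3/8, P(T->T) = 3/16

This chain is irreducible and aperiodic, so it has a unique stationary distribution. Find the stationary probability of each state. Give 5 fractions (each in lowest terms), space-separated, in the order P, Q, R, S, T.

Answer: 763/2848 219/1424 1/12 1645/5696 3523/17088

Derivation:
The stationary distribution satisfies pi = pi * P, i.e.:
  pi_P = 3/8*pi_P + 1/4*pi_Q + 1/8*pi_R + 3/16*pi_S + 5/16*pi_T
  pi_Q = 1/8*pi_P + 5/16*pi_Q + 1/16*pi_R + 3/16*pi_S + 1/16*pi_T
  pi_R = 1/16*pi_P + 1/16*pi_Q + 5/16*pi_R + 1/16*pi_S + 1/16*pi_T
  pi_S = 1/8*pi_P + 1/4*pi_Q + 3/8*pi_R + 3/8*pi_S + 3/8*pi_T
  pi_T = 5/16*pi_P + 1/8*pi_Q + 1/8*pi_R + 3/16*pi_S + 3/16*pi_T
with normalization: pi_P + pi_Q + pi_R + pi_S + pi_T = 1.

Using the first 4 balance equations plus normalization, the linear system A*pi = b is:
  [-5/8, 1/4, 1/8, 3/16, 5/16] . pi = 0
  [1/8, -11/16, 1/16, 3/16, 1/16] . pi = 0
  [1/16, 1/16, -11/16, 1/16, 1/16] . pi = 0
  [1/8, 1/4, 3/8, -5/8, 3/8] . pi = 0
  [1, 1, 1, 1, 1] . pi = 1

Solving yields:
  pi_P = 763/2848
  pi_Q = 219/1424
  pi_R = 1/12
  pi_S = 1645/5696
  pi_T = 3523/17088

Verification (pi * P):
  763/2848*3/8 + 219/1424*1/4 + 1/12*1/8 + 1645/5696*3/16 + 3523/17088*5/16 = 763/2848 = pi_P  (ok)
  763/2848*1/8 + 219/1424*5/16 + 1/12*1/16 + 1645/5696*3/16 + 3523/17088*1/16 = 219/1424 = pi_Q  (ok)
  763/2848*1/16 + 219/1424*1/16 + 1/12*5/16 + 1645/5696*1/16 + 3523/17088*1/16 = 1/12 = pi_R  (ok)
  763/2848*1/8 + 219/1424*1/4 + 1/12*3/8 + 1645/5696*3/8 + 3523/17088*3/8 = 1645/5696 = pi_S  (ok)
  763/2848*5/16 + 219/1424*1/8 + 1/12*1/8 + 1645/5696*3/16 + 3523/17088*3/16 = 3523/17088 = pi_T  (ok)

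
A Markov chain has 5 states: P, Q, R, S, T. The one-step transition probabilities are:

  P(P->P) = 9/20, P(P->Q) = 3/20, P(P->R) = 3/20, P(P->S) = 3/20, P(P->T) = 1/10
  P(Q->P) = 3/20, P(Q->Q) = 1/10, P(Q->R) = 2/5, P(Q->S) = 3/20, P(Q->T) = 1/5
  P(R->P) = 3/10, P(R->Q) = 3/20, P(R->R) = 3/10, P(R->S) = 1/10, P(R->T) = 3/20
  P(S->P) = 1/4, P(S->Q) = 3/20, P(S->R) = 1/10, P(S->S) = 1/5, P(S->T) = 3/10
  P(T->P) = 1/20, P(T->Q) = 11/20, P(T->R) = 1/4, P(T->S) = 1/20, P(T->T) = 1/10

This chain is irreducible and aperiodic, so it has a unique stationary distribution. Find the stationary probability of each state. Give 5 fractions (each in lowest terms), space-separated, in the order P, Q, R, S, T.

The stationary distribution satisfies pi = pi * P, i.e.:
  pi_P = 9/20*pi_P + 3/20*pi_Q + 3/10*pi_R + 1/4*pi_S + 1/20*pi_T
  pi_Q = 3/20*pi_P + 1/10*pi_Q + 3/20*pi_R + 3/20*pi_S + 11/20*pi_T
  pi_R = 3/20*pi_P + 2/5*pi_Q + 3/10*pi_R + 1/10*pi_S + 1/4*pi_T
  pi_S = 3/20*pi_P + 3/20*pi_Q + 1/10*pi_R + 1/5*pi_S + 1/20*pi_T
  pi_T = 1/10*pi_P + 1/5*pi_Q + 3/20*pi_R + 3/10*pi_S + 1/10*pi_T
with normalization: pi_P + pi_Q + pi_R + pi_S + pi_T = 1.

Using the first 4 balance equations plus normalization, the linear system A*pi = b is:
  [-11/20, 3/20, 3/10, 1/4, 1/20] . pi = 0
  [3/20, -9/10, 3/20, 3/20, 11/20] . pi = 0
  [3/20, 2/5, -7/10, 1/10, 1/4] . pi = 0
  [3/20, 3/20, 1/10, -4/5, 1/20] . pi = 0
  [1, 1, 1, 1, 1] . pi = 1

Solving yields:
  pi_P = 34627/131672
  pi_Q = 3344/16459
  pi_R = 8141/32918
  pi_S = 8441/65836
  pi_T = 20847/131672

Verification (pi * P):
  34627/131672*9/20 + 3344/16459*3/20 + 8141/32918*3/10 + 8441/65836*1/4 + 20847/131672*1/20 = 34627/131672 = pi_P  (ok)
  34627/131672*3/20 + 3344/16459*1/10 + 8141/32918*3/20 + 8441/65836*3/20 + 20847/131672*11/20 = 3344/16459 = pi_Q  (ok)
  34627/131672*3/20 + 3344/16459*2/5 + 8141/32918*3/10 + 8441/65836*1/10 + 20847/131672*1/4 = 8141/32918 = pi_R  (ok)
  34627/131672*3/20 + 3344/16459*3/20 + 8141/32918*1/10 + 8441/65836*1/5 + 20847/131672*1/20 = 8441/65836 = pi_S  (ok)
  34627/131672*1/10 + 3344/16459*1/5 + 8141/32918*3/20 + 8441/65836*3/10 + 20847/131672*1/10 = 20847/131672 = pi_T  (ok)

Answer: 34627/131672 3344/16459 8141/32918 8441/65836 20847/131672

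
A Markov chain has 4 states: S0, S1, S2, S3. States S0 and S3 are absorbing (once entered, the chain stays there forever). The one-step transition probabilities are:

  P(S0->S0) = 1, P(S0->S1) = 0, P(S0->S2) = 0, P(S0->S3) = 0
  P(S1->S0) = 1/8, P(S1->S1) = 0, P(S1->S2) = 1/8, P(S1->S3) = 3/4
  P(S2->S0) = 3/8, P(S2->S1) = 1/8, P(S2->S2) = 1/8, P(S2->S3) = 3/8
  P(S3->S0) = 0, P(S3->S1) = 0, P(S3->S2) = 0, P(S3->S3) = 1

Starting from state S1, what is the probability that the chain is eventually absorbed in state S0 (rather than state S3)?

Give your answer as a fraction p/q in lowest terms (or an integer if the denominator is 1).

Answer: 2/11

Derivation:
Let a_i = P(absorbed in S0 | start in state i).
Boundary conditions: a_S0 = 1, a_S3 = 0.
For each transient state i, a_i = sum_j P(i->j) * a_j:
  a_S1 = 1/8*a_S0 + 0*a_S1 + 1/8*a_S2 + 3/4*a_S3
  a_S2 = 3/8*a_S0 + 1/8*a_S1 + 1/8*a_S2 + 3/8*a_S3

Substituting a_S0 = 1 and a_S3 = 0, rearrange to (I - Q) a = r where r[i] = P(i -> S0):
  [1, -1/8] . (a_S1, a_S2) = 1/8
  [-1/8, 7/8] . (a_S1, a_S2) = 3/8

Solving yields:
  a_S1 = 2/11
  a_S2 = 5/11

Starting state is S1, so the absorption probability is a_S1 = 2/11.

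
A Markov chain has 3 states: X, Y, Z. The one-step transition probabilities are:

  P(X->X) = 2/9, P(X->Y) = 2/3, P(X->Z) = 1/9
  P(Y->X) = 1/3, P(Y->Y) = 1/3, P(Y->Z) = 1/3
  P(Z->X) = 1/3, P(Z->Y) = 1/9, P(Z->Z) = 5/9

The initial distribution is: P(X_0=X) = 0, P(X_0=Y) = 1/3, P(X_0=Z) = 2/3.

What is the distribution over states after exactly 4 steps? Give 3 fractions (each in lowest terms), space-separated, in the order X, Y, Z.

Propagating the distribution step by step (d_{t+1} = d_t * P):
d_0 = (X=0, Y=1/3, Z=2/3)
  d_1[X] = 0*2/9 + 1/3*1/3 + 2/3*1/3 = 1/3
  d_1[Y] = 0*2/3 + 1/3*1/3 + 2/3*1/9 = 5/27
  d_1[Z] = 0*1/9 + 1/3*1/3 + 2/3*5/9 = 13/27
d_1 = (X=1/3, Y=5/27, Z=13/27)
  d_2[X] = 1/3*2/9 + 5/27*1/3 + 13/27*1/3 = 8/27
  d_2[Y] = 1/3*2/3 + 5/27*1/3 + 13/27*1/9 = 82/243
  d_2[Z] = 1/3*1/9 + 5/27*1/3 + 13/27*5/9 = 89/243
d_2 = (X=8/27, Y=82/243, Z=89/243)
  d_3[X] = 8/27*2/9 + 82/243*1/3 + 89/243*1/3 = 73/243
  d_3[Y] = 8/27*2/3 + 82/243*1/3 + 89/243*1/9 = 767/2187
  d_3[Z] = 8/27*1/9 + 82/243*1/3 + 89/243*5/9 = 763/2187
d_3 = (X=73/243, Y=767/2187, Z=763/2187)
  d_4[X] = 73/243*2/9 + 767/2187*1/3 + 763/2187*1/3 = 656/2187
  d_4[Y] = 73/243*2/3 + 767/2187*1/3 + 763/2187*1/9 = 7006/19683
  d_4[Z] = 73/243*1/9 + 767/2187*1/3 + 763/2187*5/9 = 6773/19683
d_4 = (X=656/2187, Y=7006/19683, Z=6773/19683)

Answer: 656/2187 7006/19683 6773/19683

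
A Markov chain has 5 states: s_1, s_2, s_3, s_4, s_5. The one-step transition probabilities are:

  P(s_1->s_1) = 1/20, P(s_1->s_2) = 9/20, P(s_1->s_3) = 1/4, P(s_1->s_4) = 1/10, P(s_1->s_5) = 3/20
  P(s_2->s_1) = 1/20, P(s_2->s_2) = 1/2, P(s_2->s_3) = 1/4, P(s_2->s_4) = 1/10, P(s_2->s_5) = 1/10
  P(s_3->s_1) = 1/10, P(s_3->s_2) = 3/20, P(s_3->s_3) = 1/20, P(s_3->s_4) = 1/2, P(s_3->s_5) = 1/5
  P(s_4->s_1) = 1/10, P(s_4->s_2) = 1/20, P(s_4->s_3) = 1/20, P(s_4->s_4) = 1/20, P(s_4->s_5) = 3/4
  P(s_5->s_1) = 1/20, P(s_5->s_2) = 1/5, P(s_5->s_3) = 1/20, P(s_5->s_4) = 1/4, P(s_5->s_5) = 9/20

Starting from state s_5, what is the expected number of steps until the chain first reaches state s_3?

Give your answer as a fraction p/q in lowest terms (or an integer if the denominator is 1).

Answer: 131940/15281

Derivation:
Let h_i = expected steps to first reach s_3 from state i.
Boundary: h_s_3 = 0.
First-step equations for the other states:
  h_s_1 = 1 + 1/20*h_s_1 + 9/20*h_s_2 + 1/4*h_s_3 + 1/10*h_s_4 + 3/20*h_s_5
  h_s_2 = 1 + 1/20*h_s_1 + 1/2*h_s_2 + 1/4*h_s_3 + 1/10*h_s_4 + 1/10*h_s_5
  h_s_4 = 1 + 1/10*h_s_1 + 1/20*h_s_2 + 1/20*h_s_3 + 1/20*h_s_4 + 3/4*h_s_5
  h_s_5 = 1 + 1/20*h_s_1 + 1/5*h_s_2 + 1/20*h_s_3 + 1/4*h_s_4 + 9/20*h_s_5

Substituting h_s_3 = 0 and rearranging gives the linear system (I - Q) h = 1:
  [19/20, -9/20, -1/10, -3/20] . (h_s_1, h_s_2, h_s_4, h_s_5) = 1
  [-1/20, 1/2, -1/10, -1/10] . (h_s_1, h_s_2, h_s_4, h_s_5) = 1
  [-1/10, -1/20, 19/20, -3/4] . (h_s_1, h_s_2, h_s_4, h_s_5) = 1
  [-1/20, -1/5, -1/4, 11/20] . (h_s_1, h_s_2, h_s_4, h_s_5) = 1

Solving yields:
  h_s_1 = 2580/413
  h_s_2 = 93540/15281
  h_s_4 = 135220/15281
  h_s_5 = 131940/15281

Starting state is s_5, so the expected hitting time is h_s_5 = 131940/15281.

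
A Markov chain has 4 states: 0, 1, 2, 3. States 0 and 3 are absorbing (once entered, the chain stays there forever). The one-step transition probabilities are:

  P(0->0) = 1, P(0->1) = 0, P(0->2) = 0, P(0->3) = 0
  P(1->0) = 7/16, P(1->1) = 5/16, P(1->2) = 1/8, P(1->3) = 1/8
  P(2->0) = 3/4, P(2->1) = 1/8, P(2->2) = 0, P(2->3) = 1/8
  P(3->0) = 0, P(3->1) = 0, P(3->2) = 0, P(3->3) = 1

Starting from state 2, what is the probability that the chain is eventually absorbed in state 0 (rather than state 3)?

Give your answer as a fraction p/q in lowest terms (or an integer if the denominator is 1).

Answer: 73/86

Derivation:
Let a_i = P(absorbed in 0 | start in state i).
Boundary conditions: a_0 = 1, a_3 = 0.
For each transient state i, a_i = sum_j P(i->j) * a_j:
  a_1 = 7/16*a_0 + 5/16*a_1 + 1/8*a_2 + 1/8*a_3
  a_2 = 3/4*a_0 + 1/8*a_1 + 0*a_2 + 1/8*a_3

Substituting a_0 = 1 and a_3 = 0, rearrange to (I - Q) a = r where r[i] = P(i -> 0):
  [11/16, -1/8] . (a_1, a_2) = 7/16
  [-1/8, 1] . (a_1, a_2) = 3/4

Solving yields:
  a_1 = 34/43
  a_2 = 73/86

Starting state is 2, so the absorption probability is a_2 = 73/86.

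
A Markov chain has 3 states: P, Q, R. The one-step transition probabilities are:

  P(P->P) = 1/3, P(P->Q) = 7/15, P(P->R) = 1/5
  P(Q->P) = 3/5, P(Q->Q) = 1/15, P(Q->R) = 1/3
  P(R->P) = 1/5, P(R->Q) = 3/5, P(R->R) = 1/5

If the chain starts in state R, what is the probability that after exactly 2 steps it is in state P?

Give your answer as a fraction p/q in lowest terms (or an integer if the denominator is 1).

Answer: 7/15

Derivation:
Computing P^2 by repeated multiplication:
P^1 =
  P: [1/3, 7/15, 1/5]
  Q: [3/5, 1/15, 1/3]
  R: [1/5, 3/5, 1/5]
P^2 =
  P: [97/225, 23/75, 59/225]
  Q: [23/75, 109/225, 47/225]
  R: [7/15, 19/75, 7/25]

(P^2)[R -> P] = 7/15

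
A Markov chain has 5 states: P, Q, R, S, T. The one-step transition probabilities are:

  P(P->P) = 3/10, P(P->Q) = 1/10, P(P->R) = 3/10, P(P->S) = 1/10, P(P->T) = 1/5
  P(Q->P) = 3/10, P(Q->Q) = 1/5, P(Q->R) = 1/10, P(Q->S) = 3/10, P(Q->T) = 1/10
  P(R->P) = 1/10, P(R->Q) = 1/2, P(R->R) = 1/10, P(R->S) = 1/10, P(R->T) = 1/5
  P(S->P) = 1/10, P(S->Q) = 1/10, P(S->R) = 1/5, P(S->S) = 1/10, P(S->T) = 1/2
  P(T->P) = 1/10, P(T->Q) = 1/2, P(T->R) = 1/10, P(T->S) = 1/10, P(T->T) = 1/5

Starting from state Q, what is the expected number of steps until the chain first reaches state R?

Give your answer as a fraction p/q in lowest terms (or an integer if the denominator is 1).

Answer: 2820/457

Derivation:
Let h_i = expected steps to first reach R from state i.
Boundary: h_R = 0.
First-step equations for the other states:
  h_P = 1 + 3/10*h_P + 1/10*h_Q + 3/10*h_R + 1/10*h_S + 1/5*h_T
  h_Q = 1 + 3/10*h_P + 1/5*h_Q + 1/10*h_R + 3/10*h_S + 1/10*h_T
  h_S = 1 + 1/10*h_P + 1/10*h_Q + 1/5*h_R + 1/10*h_S + 1/2*h_T
  h_T = 1 + 1/10*h_P + 1/2*h_Q + 1/10*h_R + 1/10*h_S + 1/5*h_T

Substituting h_R = 0 and rearranging gives the linear system (I - Q) h = 1:
  [7/10, -1/10, -1/10, -1/5] . (h_P, h_Q, h_S, h_T) = 1
  [-3/10, 4/5, -3/10, -1/10] . (h_P, h_Q, h_S, h_T) = 1
  [-1/10, -1/10, 9/10, -1/2] . (h_P, h_Q, h_S, h_T) = 1
  [-1/10, -1/2, -1/10, 4/5] . (h_P, h_Q, h_S, h_T) = 1

Solving yields:
  h_P = 2290/457
  h_Q = 2820/457
  h_S = 2720/457
  h_T = 2960/457

Starting state is Q, so the expected hitting time is h_Q = 2820/457.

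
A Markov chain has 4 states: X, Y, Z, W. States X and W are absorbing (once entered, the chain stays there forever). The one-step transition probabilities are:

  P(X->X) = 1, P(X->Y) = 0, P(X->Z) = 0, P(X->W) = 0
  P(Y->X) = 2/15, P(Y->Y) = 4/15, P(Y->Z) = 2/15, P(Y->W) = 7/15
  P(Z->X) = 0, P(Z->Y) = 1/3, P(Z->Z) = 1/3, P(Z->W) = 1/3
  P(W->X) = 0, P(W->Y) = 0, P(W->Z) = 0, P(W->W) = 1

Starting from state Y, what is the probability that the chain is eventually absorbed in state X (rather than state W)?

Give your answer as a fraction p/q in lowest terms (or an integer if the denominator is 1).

Answer: 1/5

Derivation:
Let a_i = P(absorbed in X | start in state i).
Boundary conditions: a_X = 1, a_W = 0.
For each transient state i, a_i = sum_j P(i->j) * a_j:
  a_Y = 2/15*a_X + 4/15*a_Y + 2/15*a_Z + 7/15*a_W
  a_Z = 0*a_X + 1/3*a_Y + 1/3*a_Z + 1/3*a_W

Substituting a_X = 1 and a_W = 0, rearrange to (I - Q) a = r where r[i] = P(i -> X):
  [11/15, -2/15] . (a_Y, a_Z) = 2/15
  [-1/3, 2/3] . (a_Y, a_Z) = 0

Solving yields:
  a_Y = 1/5
  a_Z = 1/10

Starting state is Y, so the absorption probability is a_Y = 1/5.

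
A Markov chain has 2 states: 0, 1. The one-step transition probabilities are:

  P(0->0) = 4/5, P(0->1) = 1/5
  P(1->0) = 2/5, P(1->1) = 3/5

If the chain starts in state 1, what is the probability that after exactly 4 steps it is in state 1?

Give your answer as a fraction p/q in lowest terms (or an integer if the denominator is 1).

Answer: 219/625

Derivation:
Computing P^4 by repeated multiplication:
P^1 =
  0: [4/5, 1/5]
  1: [2/5, 3/5]
P^2 =
  0: [18/25, 7/25]
  1: [14/25, 11/25]
P^3 =
  0: [86/125, 39/125]
  1: [78/125, 47/125]
P^4 =
  0: [422/625, 203/625]
  1: [406/625, 219/625]

(P^4)[1 -> 1] = 219/625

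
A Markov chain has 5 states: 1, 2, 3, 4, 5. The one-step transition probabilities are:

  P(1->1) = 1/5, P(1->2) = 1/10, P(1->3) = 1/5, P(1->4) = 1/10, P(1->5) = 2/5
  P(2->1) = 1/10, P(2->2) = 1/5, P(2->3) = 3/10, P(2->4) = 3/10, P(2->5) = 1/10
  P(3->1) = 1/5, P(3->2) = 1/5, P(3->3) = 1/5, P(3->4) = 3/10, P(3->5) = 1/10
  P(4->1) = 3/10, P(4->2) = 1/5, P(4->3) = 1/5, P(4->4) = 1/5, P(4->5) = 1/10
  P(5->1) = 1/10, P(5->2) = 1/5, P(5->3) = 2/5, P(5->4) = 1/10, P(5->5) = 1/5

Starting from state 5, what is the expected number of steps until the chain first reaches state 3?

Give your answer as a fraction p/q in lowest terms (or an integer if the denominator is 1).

Let h_i = expected steps to first reach 3 from state i.
Boundary: h_3 = 0.
First-step equations for the other states:
  h_1 = 1 + 1/5*h_1 + 1/10*h_2 + 1/5*h_3 + 1/10*h_4 + 2/5*h_5
  h_2 = 1 + 1/10*h_1 + 1/5*h_2 + 3/10*h_3 + 3/10*h_4 + 1/10*h_5
  h_4 = 1 + 3/10*h_1 + 1/5*h_2 + 1/5*h_3 + 1/5*h_4 + 1/10*h_5
  h_5 = 1 + 1/10*h_1 + 1/5*h_2 + 2/5*h_3 + 1/10*h_4 + 1/5*h_5

Substituting h_3 = 0 and rearranging gives the linear system (I - Q) h = 1:
  [4/5, -1/10, -1/10, -2/5] . (h_1, h_2, h_4, h_5) = 1
  [-1/10, 4/5, -3/10, -1/10] . (h_1, h_2, h_4, h_5) = 1
  [-3/10, -1/5, 4/5, -1/10] . (h_1, h_2, h_4, h_5) = 1
  [-1/10, -1/5, -1/10, 4/5] . (h_1, h_2, h_4, h_5) = 1

Solving yields:
  h_1 = 9810/2621
  h_2 = 9390/2621
  h_4 = 10320/2621
  h_5 = 8140/2621

Starting state is 5, so the expected hitting time is h_5 = 8140/2621.

Answer: 8140/2621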